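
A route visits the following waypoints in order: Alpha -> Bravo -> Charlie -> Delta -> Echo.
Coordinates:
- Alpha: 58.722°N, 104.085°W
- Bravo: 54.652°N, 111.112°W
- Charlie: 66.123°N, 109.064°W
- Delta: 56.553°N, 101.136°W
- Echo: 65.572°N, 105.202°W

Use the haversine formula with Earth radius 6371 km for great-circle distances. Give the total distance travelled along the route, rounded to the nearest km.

Leg distances:
Alpha→Bravo: 623.1 km  (cumulative 623.1 km)
Bravo→Charlie: 1280.3 km  (cumulative 1903.4 km)
Charlie→Delta: 1143.0 km  (cumulative 3046.3 km)
Delta→Echo: 1025.9 km  (cumulative 4072.2 km)
Total route length ≈ 4072 km.

4072 km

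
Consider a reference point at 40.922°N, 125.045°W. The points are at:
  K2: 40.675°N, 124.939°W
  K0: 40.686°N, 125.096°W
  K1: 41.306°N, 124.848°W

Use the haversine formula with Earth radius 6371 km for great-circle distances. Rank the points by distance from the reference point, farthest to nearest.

K1, K2, K0

Distances from the reference point:
K1 41.306°N, 124.848°W: 45.8 km
K2 40.675°N, 124.939°W: 28.9 km
K0 40.686°N, 125.096°W: 26.6 km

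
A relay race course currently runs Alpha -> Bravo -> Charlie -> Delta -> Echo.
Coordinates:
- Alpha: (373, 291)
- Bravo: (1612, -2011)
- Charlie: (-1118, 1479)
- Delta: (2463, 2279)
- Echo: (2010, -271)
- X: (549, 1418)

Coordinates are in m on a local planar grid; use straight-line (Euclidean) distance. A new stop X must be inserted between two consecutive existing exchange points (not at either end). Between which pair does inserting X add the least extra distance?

Added distance for inserting X between each consecutive pair:
Alpha–Bravo: 2116.4 m
Bravo–Charlie: 827.2 m
Charlie–Delta: 97.6 m
Delta–Echo: 1742.0 m
Smallest added distance is 97.6 m, inserting between Charlie and Delta.

between Charlie and Delta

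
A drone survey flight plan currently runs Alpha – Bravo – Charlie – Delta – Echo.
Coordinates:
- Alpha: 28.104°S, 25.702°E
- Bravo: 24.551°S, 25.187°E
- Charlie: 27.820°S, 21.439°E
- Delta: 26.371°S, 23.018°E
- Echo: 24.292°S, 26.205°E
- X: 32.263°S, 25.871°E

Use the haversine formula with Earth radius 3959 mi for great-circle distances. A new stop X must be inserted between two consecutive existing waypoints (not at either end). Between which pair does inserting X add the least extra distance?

between Alpha and Bravo

Added distance for inserting X between each consecutive pair:
Alpha–Bravo: 574.5 mi
Bravo–Charlie: 616.0 mi
Charlie–Delta: 707.9 mi
Delta–Echo: 747.6 mi
Smallest added distance is 574.5 mi, inserting between Alpha and Bravo.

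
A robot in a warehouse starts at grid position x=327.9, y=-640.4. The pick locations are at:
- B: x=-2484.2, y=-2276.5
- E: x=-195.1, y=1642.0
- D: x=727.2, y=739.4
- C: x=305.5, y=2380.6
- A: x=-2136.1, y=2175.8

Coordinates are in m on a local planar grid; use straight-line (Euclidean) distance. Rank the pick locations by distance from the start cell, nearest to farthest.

Distance from the start cell at x=327.9, y=-640.4 to each:
D x=727.2, y=739.4: 1436.4 m
E x=-195.1, y=1642.0: 2341.6 m
C x=305.5, y=2380.6: 3021.1 m
B x=-2484.2, y=-2276.5: 3253.4 m
A x=-2136.1, y=2175.8: 3742.0 m

D, E, C, B, A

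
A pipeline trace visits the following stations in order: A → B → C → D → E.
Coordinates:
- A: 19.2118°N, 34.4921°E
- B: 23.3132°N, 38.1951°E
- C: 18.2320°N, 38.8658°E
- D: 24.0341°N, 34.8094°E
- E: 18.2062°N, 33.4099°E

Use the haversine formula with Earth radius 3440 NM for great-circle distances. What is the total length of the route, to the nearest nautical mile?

1404 NM

Leg distances:
A→B: 321.8 NM  (cumulative 321.8 NM)
B→C: 307.4 NM  (cumulative 629.2 NM)
C→D: 415.8 NM  (cumulative 1045.0 NM)
D→E: 358.6 NM  (cumulative 1403.5 NM)
Total route length ≈ 1404 NM.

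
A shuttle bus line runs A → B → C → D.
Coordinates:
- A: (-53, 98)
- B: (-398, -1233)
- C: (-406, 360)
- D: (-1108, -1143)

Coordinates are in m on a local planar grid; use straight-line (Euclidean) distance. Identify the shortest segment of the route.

A–B

Leg distances:
A→B: 1375.0 m
B→C: 1593.0 m
C→D: 1658.9 m
The shortest leg is A–B at 1375.0 m.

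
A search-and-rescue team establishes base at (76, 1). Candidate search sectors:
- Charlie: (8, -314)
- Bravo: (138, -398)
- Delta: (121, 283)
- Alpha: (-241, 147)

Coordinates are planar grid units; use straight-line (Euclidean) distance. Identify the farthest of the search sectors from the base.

Distances from the base ((76, 1)):
Bravo: 403.8
Alpha: 349.0
Charlie: 322.3
Delta: 285.6
The farthest is Bravo at 403.8.

Bravo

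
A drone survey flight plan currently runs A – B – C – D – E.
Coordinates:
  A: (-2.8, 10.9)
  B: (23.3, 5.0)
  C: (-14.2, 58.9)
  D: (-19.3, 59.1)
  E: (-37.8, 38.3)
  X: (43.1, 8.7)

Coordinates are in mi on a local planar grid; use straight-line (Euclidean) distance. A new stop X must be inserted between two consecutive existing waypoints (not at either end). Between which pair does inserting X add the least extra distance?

between B and C

Added distance for inserting X between each consecutive pair:
A–B: 39.3 mi
B–C: 30.7 mi
C–D: 151.3 mi
D–E: 138.5 mi
Smallest added distance is 30.7 mi, inserting between B and C.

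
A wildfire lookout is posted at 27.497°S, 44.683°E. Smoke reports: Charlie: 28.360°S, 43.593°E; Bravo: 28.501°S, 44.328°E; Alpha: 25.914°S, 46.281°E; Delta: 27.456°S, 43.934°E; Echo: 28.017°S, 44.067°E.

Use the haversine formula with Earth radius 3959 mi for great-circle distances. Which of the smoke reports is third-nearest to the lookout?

Bravo

Distance to each, sorted:
Delta: 46.0 mi
Echo: 52.1 mi
Bravo: 72.7 mi
Charlie: 89.4 mi
Alpha: 147.3 mi
The third-nearest is Bravo at 72.7 mi.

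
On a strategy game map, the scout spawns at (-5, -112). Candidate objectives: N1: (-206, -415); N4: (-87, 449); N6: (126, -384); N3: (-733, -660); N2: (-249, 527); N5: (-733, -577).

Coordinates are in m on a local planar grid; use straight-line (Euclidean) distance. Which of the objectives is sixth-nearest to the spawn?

Distances from the spawn ((-5, -112)):
N6: 301.9 m
N1: 363.6 m
N4: 567.0 m
N2: 684.0 m
N5: 863.8 m
N3: 911.2 m
The sixth-nearest is N3 at 911.2 m.

N3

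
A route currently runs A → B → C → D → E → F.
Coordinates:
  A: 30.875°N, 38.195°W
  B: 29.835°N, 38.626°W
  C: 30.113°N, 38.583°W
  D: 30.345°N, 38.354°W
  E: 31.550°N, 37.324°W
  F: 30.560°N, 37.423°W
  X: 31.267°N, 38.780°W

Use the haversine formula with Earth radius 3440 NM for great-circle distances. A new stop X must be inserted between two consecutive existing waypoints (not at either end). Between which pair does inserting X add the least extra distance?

Added distance for inserting X between each consecutive pair:
A–B: 58.2 NM
B–C: 139.5 NM
C–D: 111.3 NM
D–E: 46.4 NM
E–F: 98.6 NM
Smallest added distance is 46.4 NM, inserting between D and E.

between D and E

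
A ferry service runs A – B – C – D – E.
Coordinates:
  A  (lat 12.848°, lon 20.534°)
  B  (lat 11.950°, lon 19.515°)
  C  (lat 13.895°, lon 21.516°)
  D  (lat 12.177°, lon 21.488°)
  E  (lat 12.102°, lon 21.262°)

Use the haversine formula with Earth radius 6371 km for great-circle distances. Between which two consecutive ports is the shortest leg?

Leg distances:
A→B: 149.1 km
B→C: 306.3 km
C→D: 191.1 km
D→E: 25.9 km
The shortest leg is D–E at 25.9 km.

D–E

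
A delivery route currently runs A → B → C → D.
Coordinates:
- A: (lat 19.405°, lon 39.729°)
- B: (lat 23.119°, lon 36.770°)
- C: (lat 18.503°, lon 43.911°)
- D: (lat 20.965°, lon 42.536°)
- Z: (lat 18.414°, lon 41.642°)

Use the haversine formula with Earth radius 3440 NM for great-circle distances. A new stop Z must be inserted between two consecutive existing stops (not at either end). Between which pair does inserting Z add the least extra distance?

between B and C

Added distance for inserting Z between each consecutive pair:
A–B: 239.3 NM
B–C: 35.3 NM
C–D: 123.6 NM
Smallest added distance is 35.3 NM, inserting between B and C.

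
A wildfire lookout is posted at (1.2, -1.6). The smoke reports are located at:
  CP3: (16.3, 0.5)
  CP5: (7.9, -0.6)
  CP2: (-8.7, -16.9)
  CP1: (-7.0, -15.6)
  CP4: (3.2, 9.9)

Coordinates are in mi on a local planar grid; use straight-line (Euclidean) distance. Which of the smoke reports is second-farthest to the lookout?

CP1

Distance to each, sorted:
CP2: 18.2 mi
CP1: 16.2 mi
CP3: 15.2 mi
CP4: 11.7 mi
CP5: 6.8 mi
The second-farthest is CP1 at 16.2 mi.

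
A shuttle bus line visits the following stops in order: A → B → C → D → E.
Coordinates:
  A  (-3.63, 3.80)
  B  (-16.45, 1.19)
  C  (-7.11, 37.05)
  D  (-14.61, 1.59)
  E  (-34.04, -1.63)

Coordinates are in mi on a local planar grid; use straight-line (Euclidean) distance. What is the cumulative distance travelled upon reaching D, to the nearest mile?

Leg distances:
A→B: 13.1 mi  (cumulative 13.1 mi)
B→C: 37.1 mi  (cumulative 50.1 mi)
C→D: 36.2 mi  (cumulative 86.4 mi)
Cumulative distance at D ≈ 86 mi.

86 mi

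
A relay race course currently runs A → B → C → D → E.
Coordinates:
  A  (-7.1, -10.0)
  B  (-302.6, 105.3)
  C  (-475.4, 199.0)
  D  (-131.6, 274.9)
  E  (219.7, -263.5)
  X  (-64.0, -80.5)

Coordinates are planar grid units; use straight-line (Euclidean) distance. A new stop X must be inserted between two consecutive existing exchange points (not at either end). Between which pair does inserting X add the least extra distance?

between D and E

Added distance for inserting X between each consecutive pair:
A–B: 75.8
B–C: 603.2
C–D: 507.1
D–E: 56.5
Smallest added distance is 56.5, inserting between D and E.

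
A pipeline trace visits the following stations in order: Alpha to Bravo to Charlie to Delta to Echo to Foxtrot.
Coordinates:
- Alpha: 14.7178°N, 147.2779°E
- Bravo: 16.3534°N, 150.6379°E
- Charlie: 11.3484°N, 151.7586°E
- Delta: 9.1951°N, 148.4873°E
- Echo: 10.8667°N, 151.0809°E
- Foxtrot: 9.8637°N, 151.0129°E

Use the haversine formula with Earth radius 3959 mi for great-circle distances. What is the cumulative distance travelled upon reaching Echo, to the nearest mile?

Leg distances:
Alpha→Bravo: 250.6 mi  (cumulative 250.6 mi)
Bravo→Charlie: 353.9 mi  (cumulative 604.5 mi)
Charlie→Delta: 267.6 mi  (cumulative 872.1 mi)
Delta→Echo: 210.9 mi  (cumulative 1083.0 mi)
Cumulative distance at Echo ≈ 1083 mi.

1083 mi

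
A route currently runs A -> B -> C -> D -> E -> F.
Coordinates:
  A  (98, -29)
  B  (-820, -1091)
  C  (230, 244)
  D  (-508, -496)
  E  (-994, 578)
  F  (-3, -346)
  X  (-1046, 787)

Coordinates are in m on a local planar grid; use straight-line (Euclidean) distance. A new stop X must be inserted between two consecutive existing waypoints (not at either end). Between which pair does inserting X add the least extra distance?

between E and F

Added distance for inserting X between each consecutive pair:
A–B: 1893.0 m
B–C: 1579.8 m
C–D: 1732.9 m
D–E: 427.8 m
E–F: 400.4 m
Smallest added distance is 400.4 m, inserting between E and F.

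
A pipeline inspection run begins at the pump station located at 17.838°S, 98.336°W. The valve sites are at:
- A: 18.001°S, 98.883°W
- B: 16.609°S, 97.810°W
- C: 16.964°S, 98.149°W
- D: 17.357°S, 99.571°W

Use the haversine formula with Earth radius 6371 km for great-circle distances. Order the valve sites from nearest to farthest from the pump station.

Computing each great-circle distance from 17.838°S, 98.336°W:
A 18.001°S, 98.883°W: 60.6 km
C 16.964°S, 98.149°W: 99.2 km
D 17.357°S, 99.571°W: 141.4 km
B 16.609°S, 97.810°W: 147.6 km

A, C, D, B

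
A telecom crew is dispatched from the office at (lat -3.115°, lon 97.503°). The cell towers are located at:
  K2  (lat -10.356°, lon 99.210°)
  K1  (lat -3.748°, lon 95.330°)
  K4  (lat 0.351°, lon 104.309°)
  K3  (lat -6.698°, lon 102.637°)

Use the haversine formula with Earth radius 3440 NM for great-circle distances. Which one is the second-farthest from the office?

Distances from the office ((lat -3.115°, lon 97.503°)):
K4: 458.4 NM
K2: 446.5 NM
K3: 374.9 NM
K1: 135.7 NM
The second-farthest is K2 at 446.5 NM.

K2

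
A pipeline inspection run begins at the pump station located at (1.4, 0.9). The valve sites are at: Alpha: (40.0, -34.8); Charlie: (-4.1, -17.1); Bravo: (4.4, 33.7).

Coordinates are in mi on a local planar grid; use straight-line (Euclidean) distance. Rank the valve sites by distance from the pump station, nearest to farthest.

Charlie, Bravo, Alpha

Distances from the pump station:
Charlie (-4.1, -17.1): 18.8 mi
Bravo (4.4, 33.7): 32.9 mi
Alpha (40.0, -34.8): 52.6 mi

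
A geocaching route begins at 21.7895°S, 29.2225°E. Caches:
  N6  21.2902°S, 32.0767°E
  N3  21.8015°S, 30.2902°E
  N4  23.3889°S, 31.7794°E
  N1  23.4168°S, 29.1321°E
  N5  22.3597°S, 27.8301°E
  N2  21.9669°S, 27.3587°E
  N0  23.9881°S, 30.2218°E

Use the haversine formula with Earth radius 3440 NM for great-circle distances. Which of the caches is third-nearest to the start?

Distance to each, sorted:
N3: 59.5 NM
N5: 84.7 NM
N1: 97.8 NM
N2: 104.4 NM
N0: 143.1 NM
N6: 162.2 NM
N4: 171.2 NM
The third-nearest is N1 at 97.8 NM.

N1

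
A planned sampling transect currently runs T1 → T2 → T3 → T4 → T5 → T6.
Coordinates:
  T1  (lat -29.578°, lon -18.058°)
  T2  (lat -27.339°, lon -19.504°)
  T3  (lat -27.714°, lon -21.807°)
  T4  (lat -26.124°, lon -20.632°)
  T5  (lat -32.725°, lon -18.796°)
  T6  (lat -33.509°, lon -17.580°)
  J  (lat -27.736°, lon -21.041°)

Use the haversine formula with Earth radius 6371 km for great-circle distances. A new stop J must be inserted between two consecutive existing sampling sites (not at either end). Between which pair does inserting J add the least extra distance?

Added distance for inserting J between each consecutive pair:
T1–T2: 227.4 km
T2–T3: 2.4 km
T3–T4: 47.5 km
T4–T5: 23.7 km
T5–T6: 1174.4 km
Smallest added distance is 2.4 km, inserting between T2 and T3.

between T2 and T3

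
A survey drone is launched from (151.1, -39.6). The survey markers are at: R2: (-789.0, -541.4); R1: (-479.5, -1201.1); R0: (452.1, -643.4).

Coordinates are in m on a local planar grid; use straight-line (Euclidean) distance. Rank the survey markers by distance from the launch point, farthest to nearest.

Distance from the launch point at (151.1, -39.6) to each:
R1 (-479.5, -1201.1): 1321.6 m
R2 (-789.0, -541.4): 1065.6 m
R0 (452.1, -643.4): 674.7 m

R1, R2, R0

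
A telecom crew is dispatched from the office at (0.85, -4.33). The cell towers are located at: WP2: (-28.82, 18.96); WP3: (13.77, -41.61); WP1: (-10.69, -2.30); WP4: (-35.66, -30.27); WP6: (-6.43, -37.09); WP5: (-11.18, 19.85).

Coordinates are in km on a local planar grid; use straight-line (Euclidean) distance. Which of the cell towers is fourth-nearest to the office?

Distances from the office ((0.85, -4.33)):
WP1: 11.7 km
WP5: 27.0 km
WP6: 33.6 km
WP2: 37.7 km
WP3: 39.5 km
WP4: 44.8 km
The fourth-nearest is WP2 at 37.7 km.

WP2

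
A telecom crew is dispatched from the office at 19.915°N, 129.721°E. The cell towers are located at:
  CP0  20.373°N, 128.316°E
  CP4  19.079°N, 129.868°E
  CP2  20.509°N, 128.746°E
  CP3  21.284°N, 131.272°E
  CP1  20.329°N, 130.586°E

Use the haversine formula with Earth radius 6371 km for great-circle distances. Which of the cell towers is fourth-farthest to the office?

Distances from the office (19.915°N, 129.721°E):
CP3: 221.9 km
CP0: 155.3 km
CP2: 121.3 km
CP1: 101.4 km
CP4: 94.2 km
The fourth-farthest is CP1 at 101.4 km.

CP1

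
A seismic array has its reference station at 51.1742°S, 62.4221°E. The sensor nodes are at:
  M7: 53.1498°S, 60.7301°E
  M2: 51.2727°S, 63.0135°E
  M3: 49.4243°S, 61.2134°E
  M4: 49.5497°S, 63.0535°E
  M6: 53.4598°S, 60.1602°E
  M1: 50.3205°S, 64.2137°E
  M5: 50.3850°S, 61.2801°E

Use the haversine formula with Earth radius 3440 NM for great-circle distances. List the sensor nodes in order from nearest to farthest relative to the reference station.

M2, M5, M1, M4, M3, M7, M6

Distances from the reference station:
M2 51.2727°S, 63.0135°E: 23.0 NM
M5 50.3850°S, 61.2801°E: 64.2 NM
M1 50.3205°S, 64.2137°E: 85.2 NM
M4 49.5497°S, 63.0535°E: 100.5 NM
M3 49.4243°S, 61.2134°E: 114.8 NM
M7 53.1498°S, 60.7301°E: 134.0 NM
M6 53.4598°S, 60.1602°E: 160.4 NM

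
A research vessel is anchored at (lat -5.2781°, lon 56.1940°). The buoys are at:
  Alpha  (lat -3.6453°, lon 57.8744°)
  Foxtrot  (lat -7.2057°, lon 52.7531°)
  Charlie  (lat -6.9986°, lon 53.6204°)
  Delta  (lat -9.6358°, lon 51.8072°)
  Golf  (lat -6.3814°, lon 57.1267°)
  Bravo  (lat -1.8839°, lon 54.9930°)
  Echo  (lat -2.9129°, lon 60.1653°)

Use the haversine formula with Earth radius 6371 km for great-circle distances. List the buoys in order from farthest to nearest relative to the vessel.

Delta, Echo, Foxtrot, Bravo, Charlie, Alpha, Golf

Computing each great-circle distance from (lat -5.2781°, lon 56.1940°):
Delta (lat -9.6358°, lon 51.8072°): 684.5 km
Echo (lat -2.9129°, lon 60.1653°): 513.0 km
Foxtrot (lat -7.2057°, lon 52.7531°): 436.6 km
Bravo (lat -1.8839°, lon 54.9930°): 400.3 km
Charlie (lat -6.9986°, lon 53.6204°): 342.9 km
Alpha (lat -3.6453°, lon 57.8744°): 260.1 km
Golf (lat -6.3814°, lon 57.1267°): 160.3 km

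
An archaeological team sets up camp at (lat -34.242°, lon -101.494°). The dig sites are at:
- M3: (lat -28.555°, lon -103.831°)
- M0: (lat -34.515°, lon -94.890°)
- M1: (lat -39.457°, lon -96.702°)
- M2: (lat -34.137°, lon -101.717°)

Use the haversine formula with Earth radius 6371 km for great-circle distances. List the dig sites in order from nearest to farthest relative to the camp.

Distance from the camp at (lat -34.242°, lon -101.494°) to each:
M2 (lat -34.137°, lon -101.717°): 23.6 km
M0 (lat -34.515°, lon -94.890°): 606.7 km
M3 (lat -28.555°, lon -103.831°): 670.1 km
M1 (lat -39.457°, lon -96.702°): 719.5 km

M2, M0, M3, M1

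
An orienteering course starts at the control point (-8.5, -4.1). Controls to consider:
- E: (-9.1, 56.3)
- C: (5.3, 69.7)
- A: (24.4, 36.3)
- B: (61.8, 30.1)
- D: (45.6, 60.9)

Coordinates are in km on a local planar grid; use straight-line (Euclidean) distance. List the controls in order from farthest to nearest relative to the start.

D, B, C, E, A

Distance from the start at (-8.5, -4.1) to each:
D (45.6, 60.9): 84.6 km
B (61.8, 30.1): 78.2 km
C (5.3, 69.7): 75.1 km
E (-9.1, 56.3): 60.4 km
A (24.4, 36.3): 52.1 km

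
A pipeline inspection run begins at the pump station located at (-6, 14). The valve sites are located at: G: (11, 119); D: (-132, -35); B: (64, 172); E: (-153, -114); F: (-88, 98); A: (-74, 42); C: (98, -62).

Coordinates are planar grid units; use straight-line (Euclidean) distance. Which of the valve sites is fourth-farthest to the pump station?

C

Distances from the pump station ((-6, 14)):
E: 194.9
B: 172.8
D: 135.2
C: 128.8
F: 117.4
G: 106.4
A: 73.5
The fourth-farthest is C at 128.8.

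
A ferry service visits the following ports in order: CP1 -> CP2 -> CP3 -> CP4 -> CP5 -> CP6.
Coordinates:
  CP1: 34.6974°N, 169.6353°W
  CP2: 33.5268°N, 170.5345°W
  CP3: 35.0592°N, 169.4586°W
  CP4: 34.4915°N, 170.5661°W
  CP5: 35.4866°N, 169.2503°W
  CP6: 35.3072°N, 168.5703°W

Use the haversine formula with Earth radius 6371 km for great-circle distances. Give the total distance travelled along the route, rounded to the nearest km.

Leg distances:
CP1→CP2: 154.3 km  (cumulative 154.3 km)
CP2→CP3: 197.0 km  (cumulative 351.2 km)
CP3→CP4: 119.2 km  (cumulative 470.5 km)
CP4→CP5: 163.1 km  (cumulative 633.6 km)
CP5→CP6: 64.8 km  (cumulative 698.4 km)
Total route length ≈ 698 km.

698 km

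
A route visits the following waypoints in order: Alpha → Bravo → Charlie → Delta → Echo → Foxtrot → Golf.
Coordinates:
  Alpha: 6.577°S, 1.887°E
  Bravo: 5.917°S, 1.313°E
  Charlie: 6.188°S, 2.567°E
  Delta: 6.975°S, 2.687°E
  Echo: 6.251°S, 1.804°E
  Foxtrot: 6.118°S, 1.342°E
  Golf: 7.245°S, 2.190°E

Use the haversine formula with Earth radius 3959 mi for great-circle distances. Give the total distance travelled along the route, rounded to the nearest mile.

Leg distances:
Alpha→Bravo: 60.3 mi  (cumulative 60.3 mi)
Bravo→Charlie: 88.2 mi  (cumulative 148.5 mi)
Charlie→Delta: 55.0 mi  (cumulative 203.5 mi)
Delta→Echo: 78.6 mi  (cumulative 282.0 mi)
Echo→Foxtrot: 33.0 mi  (cumulative 315.1 mi)
Foxtrot→Golf: 97.2 mi  (cumulative 412.3 mi)
Total route length ≈ 412 mi.

412 mi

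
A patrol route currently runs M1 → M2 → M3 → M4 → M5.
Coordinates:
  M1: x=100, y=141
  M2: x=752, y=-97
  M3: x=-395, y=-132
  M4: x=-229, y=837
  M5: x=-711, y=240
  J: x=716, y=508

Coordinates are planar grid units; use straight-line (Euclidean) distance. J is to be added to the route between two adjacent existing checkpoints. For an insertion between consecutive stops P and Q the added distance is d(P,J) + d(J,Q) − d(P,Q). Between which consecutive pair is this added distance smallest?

between M1 and M2

Added distance for inserting J between each consecutive pair:
M1–M2: 629.0
M2–M3: 740.7
M3–M4: 1299.7
M4–M5: 1685.3
Smallest added distance is 629.0, inserting between M1 and M2.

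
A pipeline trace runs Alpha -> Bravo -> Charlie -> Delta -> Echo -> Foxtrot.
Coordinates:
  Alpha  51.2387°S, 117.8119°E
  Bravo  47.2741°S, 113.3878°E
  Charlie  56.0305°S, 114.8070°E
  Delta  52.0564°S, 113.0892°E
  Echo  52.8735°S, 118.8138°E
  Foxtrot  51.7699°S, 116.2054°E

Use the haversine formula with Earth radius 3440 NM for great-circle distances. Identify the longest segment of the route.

Leg distances:
Alpha→Bravo: 294.4 NM
Bravo→Charlie: 528.3 NM
Charlie→Delta: 246.1 NM
Delta→Echo: 215.0 NM
Echo→Foxtrot: 116.4 NM
The longest leg is Bravo–Charlie at 528.3 NM.

Bravo–Charlie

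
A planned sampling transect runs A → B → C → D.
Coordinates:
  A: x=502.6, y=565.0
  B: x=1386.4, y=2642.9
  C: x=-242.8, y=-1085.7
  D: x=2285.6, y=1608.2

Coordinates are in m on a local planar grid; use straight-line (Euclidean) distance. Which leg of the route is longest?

Leg distances:
A→B: 2258.0 m
B→C: 4069.0 m
C→D: 3694.6 m
The longest leg is B–C at 4069.0 m.

B–C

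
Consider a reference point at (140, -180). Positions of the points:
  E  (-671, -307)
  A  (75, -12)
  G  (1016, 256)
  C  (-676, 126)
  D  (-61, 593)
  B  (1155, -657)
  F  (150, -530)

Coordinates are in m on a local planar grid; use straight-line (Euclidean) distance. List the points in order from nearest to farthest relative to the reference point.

Distance from the reference point at (140, -180) to each:
A (75, -12): 180.1 m
F (150, -530): 350.1 m
D (-61, 593): 798.7 m
E (-671, -307): 820.9 m
C (-676, 126): 871.5 m
G (1016, 256): 978.5 m
B (1155, -657): 1121.5 m

A, F, D, E, C, G, B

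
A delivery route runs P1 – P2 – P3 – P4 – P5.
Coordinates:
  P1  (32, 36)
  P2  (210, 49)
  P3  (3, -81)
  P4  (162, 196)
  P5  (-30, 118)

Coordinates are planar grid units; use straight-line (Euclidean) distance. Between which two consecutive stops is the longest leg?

P3–P4

Leg distances:
P1→P2: 178.5
P2→P3: 244.4
P3→P4: 319.4
P4→P5: 207.2
The longest leg is P3–P4 at 319.4.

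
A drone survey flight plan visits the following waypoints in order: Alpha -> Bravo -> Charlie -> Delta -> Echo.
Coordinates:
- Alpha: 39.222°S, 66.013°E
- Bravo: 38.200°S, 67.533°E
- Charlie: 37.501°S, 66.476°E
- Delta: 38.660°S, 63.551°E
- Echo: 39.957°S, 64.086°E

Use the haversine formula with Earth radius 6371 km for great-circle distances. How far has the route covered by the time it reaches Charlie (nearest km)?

Leg distances:
Alpha→Bravo: 174.1 km  (cumulative 174.1 km)
Bravo→Charlie: 121.1 km  (cumulative 295.1 km)
Cumulative distance at Charlie ≈ 295 km.

295 km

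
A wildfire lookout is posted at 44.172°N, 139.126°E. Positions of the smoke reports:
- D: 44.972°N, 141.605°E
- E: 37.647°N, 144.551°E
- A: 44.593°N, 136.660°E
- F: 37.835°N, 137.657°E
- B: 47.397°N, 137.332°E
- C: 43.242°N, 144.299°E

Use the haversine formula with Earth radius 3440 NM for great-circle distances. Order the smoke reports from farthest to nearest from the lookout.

Computing each great-circle distance from 44.172°N, 139.126°E:
E 37.647°N, 144.551°E: 462.4 NM
F 37.835°N, 137.657°E: 386.2 NM
C 43.242°N, 144.299°E: 231.3 NM
B 47.397°N, 137.332°E: 207.7 NM
D 44.972°N, 141.605°E: 116.4 NM
A 44.593°N, 136.660°E: 108.8 NM

E, F, C, B, D, A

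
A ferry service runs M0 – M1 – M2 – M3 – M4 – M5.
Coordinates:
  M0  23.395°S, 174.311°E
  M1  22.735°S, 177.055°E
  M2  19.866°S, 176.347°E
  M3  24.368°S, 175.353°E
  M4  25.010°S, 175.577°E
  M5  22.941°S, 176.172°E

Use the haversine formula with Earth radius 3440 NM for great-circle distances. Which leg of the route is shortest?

Leg distances:
M0→M1: 156.7 NM
M1→M2: 176.7 NM
M2→M3: 275.9 NM
M3→M4: 40.4 NM
M4→M5: 128.4 NM
The shortest leg is M3–M4 at 40.4 NM.

M3–M4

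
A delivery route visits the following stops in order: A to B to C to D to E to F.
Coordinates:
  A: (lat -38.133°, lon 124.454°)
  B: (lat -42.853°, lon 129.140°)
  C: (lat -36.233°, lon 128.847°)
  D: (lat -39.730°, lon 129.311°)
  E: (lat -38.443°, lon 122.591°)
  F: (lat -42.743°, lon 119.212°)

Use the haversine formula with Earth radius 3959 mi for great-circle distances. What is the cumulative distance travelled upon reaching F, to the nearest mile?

Leg distances:
A→B: 408.5 mi  (cumulative 408.5 mi)
B→C: 457.7 mi  (cumulative 866.2 mi)
C→D: 243.0 mi  (cumulative 1109.1 mi)
D→E: 371.1 mi  (cumulative 1480.3 mi)
E→F: 345.9 mi  (cumulative 1826.2 mi)
Cumulative distance at F ≈ 1826 mi.

1826 mi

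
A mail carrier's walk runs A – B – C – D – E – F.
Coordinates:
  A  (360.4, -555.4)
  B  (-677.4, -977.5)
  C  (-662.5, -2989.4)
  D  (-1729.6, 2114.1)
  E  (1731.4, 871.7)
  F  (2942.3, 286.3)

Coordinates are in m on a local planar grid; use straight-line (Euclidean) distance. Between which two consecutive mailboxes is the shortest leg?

A–B

Leg distances:
A→B: 1120.4 m
B→C: 2012.0 m
C→D: 5213.9 m
D→E: 3677.2 m
E→F: 1345.0 m
The shortest leg is A–B at 1120.4 m.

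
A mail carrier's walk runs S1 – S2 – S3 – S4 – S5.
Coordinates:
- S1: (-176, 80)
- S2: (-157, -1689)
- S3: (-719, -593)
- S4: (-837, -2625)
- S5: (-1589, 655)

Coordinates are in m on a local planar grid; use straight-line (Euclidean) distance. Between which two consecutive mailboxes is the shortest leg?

S2–S3

Leg distances:
S1→S2: 1769.1 m
S2→S3: 1231.7 m
S3→S4: 2035.4 m
S4→S5: 3365.1 m
The shortest leg is S2–S3 at 1231.7 m.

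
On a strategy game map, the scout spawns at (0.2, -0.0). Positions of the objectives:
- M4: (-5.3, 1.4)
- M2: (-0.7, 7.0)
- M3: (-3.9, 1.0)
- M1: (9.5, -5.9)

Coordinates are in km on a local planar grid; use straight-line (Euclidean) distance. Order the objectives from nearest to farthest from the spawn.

M3, M4, M2, M1

Distances from the spawn:
M3 (-3.9, 1.0): 4.2 km
M4 (-5.3, 1.4): 5.7 km
M2 (-0.7, 7.0): 7.1 km
M1 (9.5, -5.9): 11.0 km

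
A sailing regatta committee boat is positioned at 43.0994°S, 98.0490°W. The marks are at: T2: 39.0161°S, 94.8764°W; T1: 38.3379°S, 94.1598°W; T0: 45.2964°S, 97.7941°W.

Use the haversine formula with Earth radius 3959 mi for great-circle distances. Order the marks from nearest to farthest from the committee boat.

T0, T2, T1

Distances from the committee boat:
T0 45.2964°S, 97.7941°W: 152.3 mi
T2 39.0161°S, 94.8764°W: 326.9 mi
T1 38.3379°S, 94.1598°W: 386.8 mi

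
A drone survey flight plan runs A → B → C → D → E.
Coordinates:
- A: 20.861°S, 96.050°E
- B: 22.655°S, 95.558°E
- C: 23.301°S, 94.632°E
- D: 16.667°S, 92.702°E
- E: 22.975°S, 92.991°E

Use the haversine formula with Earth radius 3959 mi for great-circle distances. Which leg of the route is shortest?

B–C

Leg distances:
A→B: 127.9 mi
B→C: 73.9 mi
C→D: 475.2 mi
D→E: 436.3 mi
The shortest leg is B–C at 73.9 mi.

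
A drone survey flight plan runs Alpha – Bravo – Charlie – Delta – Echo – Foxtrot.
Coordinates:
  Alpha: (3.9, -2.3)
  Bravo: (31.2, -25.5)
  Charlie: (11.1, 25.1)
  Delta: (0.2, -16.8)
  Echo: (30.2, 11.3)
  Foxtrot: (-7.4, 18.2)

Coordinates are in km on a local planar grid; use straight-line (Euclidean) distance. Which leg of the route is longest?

Bravo–Charlie

Leg distances:
Alpha→Bravo: 35.8 km
Bravo→Charlie: 54.4 km
Charlie→Delta: 43.3 km
Delta→Echo: 41.1 km
Echo→Foxtrot: 38.2 km
The longest leg is Bravo–Charlie at 54.4 km.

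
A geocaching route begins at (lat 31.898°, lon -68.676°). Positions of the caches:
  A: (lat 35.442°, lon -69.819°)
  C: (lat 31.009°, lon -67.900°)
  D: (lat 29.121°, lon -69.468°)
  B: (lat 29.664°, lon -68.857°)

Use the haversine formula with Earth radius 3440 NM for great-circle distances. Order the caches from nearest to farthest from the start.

Distances from the start:
C (lat 31.009°, lon -67.900°): 66.5 NM
B (lat 29.664°, lon -68.857°): 134.5 NM
D (lat 29.121°, lon -69.468°): 171.7 NM
A (lat 35.442°, lon -69.819°): 220.3 NM

C, B, D, A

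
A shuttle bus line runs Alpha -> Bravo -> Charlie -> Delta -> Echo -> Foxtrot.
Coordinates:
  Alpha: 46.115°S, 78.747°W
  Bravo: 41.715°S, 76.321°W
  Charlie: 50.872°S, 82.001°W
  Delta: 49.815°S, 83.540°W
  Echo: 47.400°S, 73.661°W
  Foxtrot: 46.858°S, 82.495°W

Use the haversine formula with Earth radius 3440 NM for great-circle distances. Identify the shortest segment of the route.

Charlie–Delta

Leg distances:
Alpha→Bravo: 284.2 NM
Bravo→Charlie: 597.7 NM
Charlie→Delta: 86.6 NM
Delta→Echo: 417.7 NM
Echo→Foxtrot: 362.1 NM
The shortest leg is Charlie–Delta at 86.6 NM.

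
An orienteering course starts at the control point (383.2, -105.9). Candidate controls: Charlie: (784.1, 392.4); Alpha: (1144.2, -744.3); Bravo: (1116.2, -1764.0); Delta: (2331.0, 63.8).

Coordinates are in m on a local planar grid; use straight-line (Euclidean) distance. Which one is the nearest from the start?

Distances from the start ((383.2, -105.9)):
Charlie: 639.5 m
Alpha: 993.3 m
Bravo: 1812.9 m
Delta: 1955.2 m
The nearest is Charlie at 639.5 m.

Charlie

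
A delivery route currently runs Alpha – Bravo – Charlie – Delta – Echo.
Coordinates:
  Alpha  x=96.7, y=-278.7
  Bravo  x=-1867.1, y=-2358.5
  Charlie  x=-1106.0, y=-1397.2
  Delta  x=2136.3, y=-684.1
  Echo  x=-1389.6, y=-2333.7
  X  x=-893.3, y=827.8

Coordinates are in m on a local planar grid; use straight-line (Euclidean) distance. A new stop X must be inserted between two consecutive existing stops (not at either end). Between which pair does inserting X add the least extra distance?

Added distance for inserting X between each consecutive pair:
Alpha–Bravo: 1956.1 m
Bravo–Charlie: 4340.8 m
Charlie–Delta: 2301.3 m
Delta–Echo: 2693.4 m
Smallest added distance is 1956.1 m, inserting between Alpha and Bravo.

between Alpha and Bravo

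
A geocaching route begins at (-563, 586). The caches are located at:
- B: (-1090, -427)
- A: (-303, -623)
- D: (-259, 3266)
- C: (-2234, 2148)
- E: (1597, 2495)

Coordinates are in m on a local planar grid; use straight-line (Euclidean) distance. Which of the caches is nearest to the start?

B

Distance to each, sorted:
B: 1141.9 m
A: 1236.6 m
C: 2287.4 m
D: 2697.2 m
E: 2882.7 m
The nearest is B at 1141.9 m.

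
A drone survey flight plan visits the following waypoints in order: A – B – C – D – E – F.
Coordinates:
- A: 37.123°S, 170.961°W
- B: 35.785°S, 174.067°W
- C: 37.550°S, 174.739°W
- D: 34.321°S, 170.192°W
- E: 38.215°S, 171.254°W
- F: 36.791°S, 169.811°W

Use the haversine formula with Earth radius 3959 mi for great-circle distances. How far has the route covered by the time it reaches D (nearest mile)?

Leg distances:
A→B: 195.8 mi  (cumulative 195.8 mi)
B→C: 127.5 mi  (cumulative 323.3 mi)
C→D: 338.3 mi  (cumulative 661.6 mi)
Cumulative distance at D ≈ 662 mi.

662 mi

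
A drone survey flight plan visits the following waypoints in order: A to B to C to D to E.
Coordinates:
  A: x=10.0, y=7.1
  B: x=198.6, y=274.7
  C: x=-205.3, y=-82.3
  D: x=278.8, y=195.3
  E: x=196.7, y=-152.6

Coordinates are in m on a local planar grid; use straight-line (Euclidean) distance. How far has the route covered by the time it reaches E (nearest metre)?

Leg distances:
A→B: 327.4 m  (cumulative 327.4 m)
B→C: 539.1 m  (cumulative 866.4 m)
C→D: 558.0 m  (cumulative 1424.5 m)
D→E: 357.5 m  (cumulative 1781.9 m)
Cumulative distance at E ≈ 1782 m.

1782 m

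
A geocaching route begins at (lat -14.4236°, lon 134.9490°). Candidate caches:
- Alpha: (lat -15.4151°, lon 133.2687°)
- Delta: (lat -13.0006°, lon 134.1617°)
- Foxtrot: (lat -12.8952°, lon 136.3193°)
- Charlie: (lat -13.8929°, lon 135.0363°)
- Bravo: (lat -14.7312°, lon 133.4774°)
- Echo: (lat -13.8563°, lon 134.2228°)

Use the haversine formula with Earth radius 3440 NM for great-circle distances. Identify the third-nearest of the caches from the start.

Distances from the start ((lat -14.4236°, lon 134.9490°)):
Charlie: 32.3 NM
Echo: 54.3 NM
Bravo: 87.5 NM
Delta: 97.0 NM
Alpha: 114.2 NM
Foxtrot: 121.7 NM
The third-nearest is Bravo at 87.5 NM.

Bravo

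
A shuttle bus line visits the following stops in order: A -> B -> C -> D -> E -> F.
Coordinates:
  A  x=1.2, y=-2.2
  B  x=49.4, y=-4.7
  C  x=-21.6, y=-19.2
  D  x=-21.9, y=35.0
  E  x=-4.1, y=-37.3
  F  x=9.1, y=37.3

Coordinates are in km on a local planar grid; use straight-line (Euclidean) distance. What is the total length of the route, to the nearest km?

325 km

Leg distances:
A→B: 48.3 km  (cumulative 48.3 km)
B→C: 72.5 km  (cumulative 120.7 km)
C→D: 54.2 km  (cumulative 174.9 km)
D→E: 74.5 km  (cumulative 249.4 km)
E→F: 75.8 km  (cumulative 325.1 km)
Total route length ≈ 325 km.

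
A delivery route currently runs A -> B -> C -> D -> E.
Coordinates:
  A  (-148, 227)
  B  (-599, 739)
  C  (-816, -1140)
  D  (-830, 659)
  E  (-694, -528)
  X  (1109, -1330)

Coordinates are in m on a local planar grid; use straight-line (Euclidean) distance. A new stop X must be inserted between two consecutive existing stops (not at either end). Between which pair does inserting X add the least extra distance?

between B and C

Added distance for inserting X between each consecutive pair:
A–B: 4001.7 m
B–C: 2725.8 m
C–D: 2913.0 m
D–E: 3556.3 m
Smallest added distance is 2725.8 m, inserting between B and C.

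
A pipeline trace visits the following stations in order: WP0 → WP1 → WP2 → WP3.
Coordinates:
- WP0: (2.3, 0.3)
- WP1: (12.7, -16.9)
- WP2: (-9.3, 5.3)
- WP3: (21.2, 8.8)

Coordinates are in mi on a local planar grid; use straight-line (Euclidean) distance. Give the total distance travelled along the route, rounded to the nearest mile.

Leg distances:
WP0→WP1: 20.1 mi  (cumulative 20.1 mi)
WP1→WP2: 31.3 mi  (cumulative 51.4 mi)
WP2→WP3: 30.7 mi  (cumulative 82.1 mi)
Total route length ≈ 82 mi.

82 mi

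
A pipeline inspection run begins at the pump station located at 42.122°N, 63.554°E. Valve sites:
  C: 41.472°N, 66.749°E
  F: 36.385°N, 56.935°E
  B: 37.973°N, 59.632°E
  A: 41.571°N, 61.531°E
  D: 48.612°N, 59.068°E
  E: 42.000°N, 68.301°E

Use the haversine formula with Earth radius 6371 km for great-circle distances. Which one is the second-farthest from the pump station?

D

Distances from the pump station (42.122°N, 63.554°E):
F: 854.9 km
D: 801.9 km
B: 569.3 km
E: 392.1 km
C: 274.5 km
A: 178.4 km
The second-farthest is D at 801.9 km.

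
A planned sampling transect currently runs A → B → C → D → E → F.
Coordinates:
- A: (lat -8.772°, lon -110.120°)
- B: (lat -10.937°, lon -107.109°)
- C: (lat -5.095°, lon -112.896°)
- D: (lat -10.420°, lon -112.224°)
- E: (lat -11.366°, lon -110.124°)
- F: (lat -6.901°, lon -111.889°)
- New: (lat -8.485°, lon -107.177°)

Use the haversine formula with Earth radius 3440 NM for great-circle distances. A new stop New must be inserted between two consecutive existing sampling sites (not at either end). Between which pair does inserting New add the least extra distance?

between B and C

Added distance for inserting New between each consecutive pair:
A–B: 102.3 NM
B–C: 53.1 NM
C–D: 395.5 NM
D–E: 430.0 NM
E–F: 253.8 NM
Smallest added distance is 53.1 NM, inserting between B and C.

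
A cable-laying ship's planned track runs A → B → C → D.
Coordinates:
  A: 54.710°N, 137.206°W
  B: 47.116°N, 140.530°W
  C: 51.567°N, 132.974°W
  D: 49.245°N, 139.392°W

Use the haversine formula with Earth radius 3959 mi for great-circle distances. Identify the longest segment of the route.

A–B

Leg distances:
A→B: 544.2 mi
B→C: 458.2 mi
C→D: 324.8 mi
The longest leg is A–B at 544.2 mi.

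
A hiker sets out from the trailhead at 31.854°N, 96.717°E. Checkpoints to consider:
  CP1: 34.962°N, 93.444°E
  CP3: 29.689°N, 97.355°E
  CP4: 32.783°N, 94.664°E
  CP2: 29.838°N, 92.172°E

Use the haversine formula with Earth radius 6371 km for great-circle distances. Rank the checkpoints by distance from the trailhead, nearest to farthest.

CP4, CP3, CP1, CP2

Distances from the trailhead:
CP4 32.783°N, 94.664°E: 218.8 km
CP3 29.689°N, 97.355°E: 248.3 km
CP1 34.962°N, 93.444°E: 460.1 km
CP2 29.838°N, 92.172°E: 488.3 km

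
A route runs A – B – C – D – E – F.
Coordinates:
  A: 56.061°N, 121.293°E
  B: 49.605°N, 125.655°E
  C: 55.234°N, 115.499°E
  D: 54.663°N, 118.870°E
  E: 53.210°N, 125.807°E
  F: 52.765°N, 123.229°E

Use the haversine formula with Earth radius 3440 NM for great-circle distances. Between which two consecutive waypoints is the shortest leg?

Leg distances:
A→B: 418.5 NM
B→C: 501.6 NM
C→D: 121.2 NM
D→E: 260.1 NM
E→F: 96.9 NM
The shortest leg is E–F at 96.9 NM.

E–F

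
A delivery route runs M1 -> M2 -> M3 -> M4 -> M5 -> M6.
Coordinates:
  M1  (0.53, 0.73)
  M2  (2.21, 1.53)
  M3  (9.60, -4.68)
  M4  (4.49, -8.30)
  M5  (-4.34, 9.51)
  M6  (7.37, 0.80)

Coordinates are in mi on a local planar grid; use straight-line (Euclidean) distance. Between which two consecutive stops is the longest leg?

M4–M5

Leg distances:
M1→M2: 1.9 mi
M2→M3: 9.7 mi
M3→M4: 6.3 mi
M4→M5: 19.9 mi
M5→M6: 14.6 mi
The longest leg is M4–M5 at 19.9 mi.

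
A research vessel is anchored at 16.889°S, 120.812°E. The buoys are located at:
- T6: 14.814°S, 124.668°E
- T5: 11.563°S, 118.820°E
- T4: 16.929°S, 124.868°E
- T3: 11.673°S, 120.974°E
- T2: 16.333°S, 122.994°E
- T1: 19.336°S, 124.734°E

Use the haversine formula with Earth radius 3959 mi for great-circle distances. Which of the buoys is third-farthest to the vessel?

T1

Distance to each, sorted:
T5: 391.4 mi
T3: 360.6 mi
T1: 308.1 mi
T6: 293.7 mi
T4: 268.2 mi
T2: 149.5 mi
The third-farthest is T1 at 308.1 mi.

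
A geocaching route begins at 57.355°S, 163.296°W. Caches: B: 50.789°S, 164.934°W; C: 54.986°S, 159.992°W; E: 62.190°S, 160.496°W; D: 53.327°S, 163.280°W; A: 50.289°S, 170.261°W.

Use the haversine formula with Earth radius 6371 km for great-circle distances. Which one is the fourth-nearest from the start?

Distance to each, sorted:
C: 333.4 km
D: 447.9 km
E: 559.9 km
B: 737.8 km
A: 908.0 km
The fourth-nearest is B at 737.8 km.

B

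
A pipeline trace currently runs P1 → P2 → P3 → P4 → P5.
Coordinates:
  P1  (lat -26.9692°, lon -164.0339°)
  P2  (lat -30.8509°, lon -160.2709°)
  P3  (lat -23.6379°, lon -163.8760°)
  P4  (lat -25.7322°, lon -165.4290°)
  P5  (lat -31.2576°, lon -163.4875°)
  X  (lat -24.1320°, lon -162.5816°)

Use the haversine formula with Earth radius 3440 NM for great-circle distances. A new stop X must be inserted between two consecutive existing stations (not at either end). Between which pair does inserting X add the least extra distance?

between P2 and P3

Added distance for inserting X between each consecutive pair:
P1–P2: 303.7 NM
P2–P3: 24.9 NM
P3–P4: 107.8 NM
P4–P5: 265.7 NM
Smallest added distance is 24.9 NM, inserting between P2 and P3.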